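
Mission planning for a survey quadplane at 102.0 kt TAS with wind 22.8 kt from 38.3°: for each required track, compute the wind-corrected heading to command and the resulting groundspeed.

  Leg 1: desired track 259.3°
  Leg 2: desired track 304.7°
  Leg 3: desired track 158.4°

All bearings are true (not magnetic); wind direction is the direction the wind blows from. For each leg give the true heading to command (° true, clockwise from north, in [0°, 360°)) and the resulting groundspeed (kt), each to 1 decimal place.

Leg 1: heading=267.7°, groundspeed=118.1 kt
Leg 2: heading=317.6°, groundspeed=100.9 kt
Leg 3: heading=147.2°, groundspeed=111.5 kt

Leg 1: desired track 259.3°; wind correction +8.4° → command heading 267.7°, groundspeed 118.1 kt
Leg 2: desired track 304.7°; wind correction +12.9° → command heading 317.6°, groundspeed 100.9 kt
Leg 3: desired track 158.4°; wind correction -11.2° → command heading 147.2°, groundspeed 111.5 kt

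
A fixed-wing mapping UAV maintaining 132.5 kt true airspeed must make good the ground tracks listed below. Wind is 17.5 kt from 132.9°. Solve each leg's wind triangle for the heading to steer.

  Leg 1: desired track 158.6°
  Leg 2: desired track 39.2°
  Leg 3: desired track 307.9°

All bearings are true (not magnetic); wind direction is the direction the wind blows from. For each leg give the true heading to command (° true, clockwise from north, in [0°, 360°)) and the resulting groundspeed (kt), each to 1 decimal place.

Leg 1: heading=155.3°, groundspeed=116.5 kt
Leg 2: heading=46.8°, groundspeed=132.5 kt
Leg 3: heading=307.2°, groundspeed=149.9 kt

Leg 1: desired track 158.6°; wind correction -3.3° → command heading 155.3°, groundspeed 116.5 kt
Leg 2: desired track 39.2°; wind correction +7.6° → command heading 46.8°, groundspeed 132.5 kt
Leg 3: desired track 307.9°; wind correction -0.7° → command heading 307.2°, groundspeed 149.9 kt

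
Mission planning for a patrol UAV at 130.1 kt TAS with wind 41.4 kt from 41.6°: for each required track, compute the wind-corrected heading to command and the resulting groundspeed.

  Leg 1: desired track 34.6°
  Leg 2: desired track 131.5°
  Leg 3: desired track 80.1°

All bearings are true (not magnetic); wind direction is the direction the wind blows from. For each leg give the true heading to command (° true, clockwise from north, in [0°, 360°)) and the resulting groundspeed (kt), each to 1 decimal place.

Leg 1: heading=36.8°, groundspeed=88.9 kt
Leg 2: heading=112.9°, groundspeed=123.3 kt
Leg 3: heading=68.7°, groundspeed=95.1 kt

Leg 1: desired track 34.6°; wind correction +2.2° → command heading 36.8°, groundspeed 88.9 kt
Leg 2: desired track 131.5°; wind correction -18.6° → command heading 112.9°, groundspeed 123.3 kt
Leg 3: desired track 80.1°; wind correction -11.4° → command heading 68.7°, groundspeed 95.1 kt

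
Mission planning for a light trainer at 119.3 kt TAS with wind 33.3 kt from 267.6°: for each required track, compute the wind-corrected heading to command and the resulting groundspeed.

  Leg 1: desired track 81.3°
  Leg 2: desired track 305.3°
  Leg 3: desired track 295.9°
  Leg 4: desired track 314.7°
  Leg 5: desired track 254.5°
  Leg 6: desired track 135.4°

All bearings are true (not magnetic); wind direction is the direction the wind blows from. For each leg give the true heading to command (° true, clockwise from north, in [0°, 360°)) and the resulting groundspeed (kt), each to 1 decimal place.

Leg 1: desired track 81.3°; wind correction -1.8° → command heading 79.5°, groundspeed 152.3 kt
Leg 2: desired track 305.3°; wind correction -9.8° → command heading 295.5°, groundspeed 91.2 kt
Leg 3: desired track 295.9°; wind correction -7.6° → command heading 288.3°, groundspeed 88.9 kt
Leg 4: desired track 314.7°; wind correction -11.8° → command heading 302.9°, groundspeed 94.1 kt
Leg 5: desired track 254.5°; wind correction +3.6° → command heading 258.1°, groundspeed 86.6 kt
Leg 6: desired track 135.4°; wind correction +11.9° → command heading 147.3°, groundspeed 139.1 kt

Leg 1: heading=79.5°, groundspeed=152.3 kt
Leg 2: heading=295.5°, groundspeed=91.2 kt
Leg 3: heading=288.3°, groundspeed=88.9 kt
Leg 4: heading=302.9°, groundspeed=94.1 kt
Leg 5: heading=258.1°, groundspeed=86.6 kt
Leg 6: heading=147.3°, groundspeed=139.1 kt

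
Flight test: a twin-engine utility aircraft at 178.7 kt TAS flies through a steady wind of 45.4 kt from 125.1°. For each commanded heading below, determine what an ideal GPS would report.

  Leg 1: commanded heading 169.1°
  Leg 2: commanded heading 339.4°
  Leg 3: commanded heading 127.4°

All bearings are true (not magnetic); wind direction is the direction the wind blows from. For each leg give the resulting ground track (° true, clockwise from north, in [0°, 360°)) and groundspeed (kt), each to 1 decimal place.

Leg 1: track=181.3°, groundspeed=149.4 kt
Leg 2: track=332.7°, groundspeed=217.7 kt
Leg 3: track=128.2°, groundspeed=133.3 kt

Leg 1: heading 169.1°; drift +12.2° → track 181.3°, groundspeed 149.4 kt
Leg 2: heading 339.4°; drift -6.7° → track 332.7°, groundspeed 217.7 kt
Leg 3: heading 127.4°; drift +0.8° → track 128.2°, groundspeed 133.3 kt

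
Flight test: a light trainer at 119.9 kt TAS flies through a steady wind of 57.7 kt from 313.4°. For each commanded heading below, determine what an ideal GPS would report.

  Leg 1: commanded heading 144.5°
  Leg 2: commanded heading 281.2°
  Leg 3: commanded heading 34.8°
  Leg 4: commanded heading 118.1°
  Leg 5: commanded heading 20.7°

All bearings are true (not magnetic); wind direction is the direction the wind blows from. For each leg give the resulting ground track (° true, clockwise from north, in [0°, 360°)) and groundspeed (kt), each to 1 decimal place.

Leg 1: heading 144.5°; drift -3.6° → track 140.9°, groundspeed 176.9 kt
Leg 2: heading 281.2°; drift -23.4° → track 257.8°, groundspeed 77.4 kt
Leg 3: heading 34.8°; drift +27.1° → track 61.9°, groundspeed 125.0 kt
Leg 4: heading 118.1°; drift +5.0° → track 123.1°, groundspeed 176.2 kt
Leg 5: heading 20.7°; drift +28.6° → track 49.3°, groundspeed 111.2 kt

Leg 1: track=140.9°, groundspeed=176.9 kt
Leg 2: track=257.8°, groundspeed=77.4 kt
Leg 3: track=61.9°, groundspeed=125.0 kt
Leg 4: track=123.1°, groundspeed=176.2 kt
Leg 5: track=49.3°, groundspeed=111.2 kt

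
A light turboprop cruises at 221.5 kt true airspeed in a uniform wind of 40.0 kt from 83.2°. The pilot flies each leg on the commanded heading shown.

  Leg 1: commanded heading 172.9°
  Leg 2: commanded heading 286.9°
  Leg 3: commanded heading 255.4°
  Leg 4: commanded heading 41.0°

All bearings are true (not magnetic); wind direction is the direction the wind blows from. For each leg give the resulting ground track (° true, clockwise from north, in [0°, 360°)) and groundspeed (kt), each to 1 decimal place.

Leg 1: track=183.1°, groundspeed=224.9 kt
Leg 2: track=283.3°, groundspeed=258.6 kt
Leg 3: track=256.6°, groundspeed=261.2 kt
Leg 4: track=33.0°, groundspeed=193.7 kt

Leg 1: heading 172.9°; drift +10.2° → track 183.1°, groundspeed 224.9 kt
Leg 2: heading 286.9°; drift -3.6° → track 283.3°, groundspeed 258.6 kt
Leg 3: heading 255.4°; drift +1.2° → track 256.6°, groundspeed 261.2 kt
Leg 4: heading 41.0°; drift -8.0° → track 33.0°, groundspeed 193.7 kt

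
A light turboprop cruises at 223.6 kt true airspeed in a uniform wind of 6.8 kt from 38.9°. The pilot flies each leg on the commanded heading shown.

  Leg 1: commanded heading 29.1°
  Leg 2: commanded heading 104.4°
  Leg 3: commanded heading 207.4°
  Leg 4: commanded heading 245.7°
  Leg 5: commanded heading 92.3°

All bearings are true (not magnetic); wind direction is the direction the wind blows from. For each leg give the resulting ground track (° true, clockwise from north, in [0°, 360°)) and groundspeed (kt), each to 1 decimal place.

Leg 1: heading 29.1°; drift -0.3° → track 28.8°, groundspeed 216.9 kt
Leg 2: heading 104.4°; drift +1.6° → track 106.0°, groundspeed 220.9 kt
Leg 3: heading 207.4°; drift +0.3° → track 207.7°, groundspeed 230.3 kt
Leg 4: heading 245.7°; drift -0.8° → track 244.9°, groundspeed 229.7 kt
Leg 5: heading 92.3°; drift +1.4° → track 93.7°, groundspeed 219.6 kt

Leg 1: track=28.8°, groundspeed=216.9 kt
Leg 2: track=106.0°, groundspeed=220.9 kt
Leg 3: track=207.7°, groundspeed=230.3 kt
Leg 4: track=244.9°, groundspeed=229.7 kt
Leg 5: track=93.7°, groundspeed=219.6 kt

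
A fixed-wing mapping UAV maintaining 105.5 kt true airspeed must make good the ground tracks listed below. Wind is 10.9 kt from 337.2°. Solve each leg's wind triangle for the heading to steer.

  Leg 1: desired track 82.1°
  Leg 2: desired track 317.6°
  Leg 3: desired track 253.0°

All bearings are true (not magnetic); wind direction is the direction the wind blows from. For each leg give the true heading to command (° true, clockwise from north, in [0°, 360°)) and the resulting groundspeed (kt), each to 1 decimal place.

Leg 1: desired track 82.1°; wind correction -5.7° → command heading 76.4°, groundspeed 107.8 kt
Leg 2: desired track 317.6°; wind correction +2.0° → command heading 319.6°, groundspeed 95.2 kt
Leg 3: desired track 253.0°; wind correction +5.9° → command heading 258.9°, groundspeed 103.8 kt

Leg 1: heading=76.4°, groundspeed=107.8 kt
Leg 2: heading=319.6°, groundspeed=95.2 kt
Leg 3: heading=258.9°, groundspeed=103.8 kt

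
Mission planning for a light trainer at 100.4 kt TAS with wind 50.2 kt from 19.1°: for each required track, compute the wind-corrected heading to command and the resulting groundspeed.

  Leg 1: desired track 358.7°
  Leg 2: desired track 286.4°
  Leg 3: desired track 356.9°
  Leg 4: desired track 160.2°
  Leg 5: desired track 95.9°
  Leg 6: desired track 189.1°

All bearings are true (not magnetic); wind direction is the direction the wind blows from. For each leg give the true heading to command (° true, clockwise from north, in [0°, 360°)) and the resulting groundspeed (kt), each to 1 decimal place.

Leg 1: desired track 358.7°; wind correction +10.0° → command heading 8.7°, groundspeed 51.8 kt
Leg 2: desired track 286.4°; wind correction +30.0° → command heading 316.4°, groundspeed 89.3 kt
Leg 3: desired track 356.9°; wind correction +10.9° → command heading 7.8°, groundspeed 52.1 kt
Leg 4: desired track 160.2°; wind correction -18.3° → command heading 141.9°, groundspeed 134.4 kt
Leg 5: desired track 95.9°; wind correction -29.1° → command heading 66.8°, groundspeed 76.2 kt
Leg 6: desired track 189.1°; wind correction -5.0° → command heading 184.1°, groundspeed 149.5 kt

Leg 1: heading=8.7°, groundspeed=51.8 kt
Leg 2: heading=316.4°, groundspeed=89.3 kt
Leg 3: heading=7.8°, groundspeed=52.1 kt
Leg 4: heading=141.9°, groundspeed=134.4 kt
Leg 5: heading=66.8°, groundspeed=76.2 kt
Leg 6: heading=184.1°, groundspeed=149.5 kt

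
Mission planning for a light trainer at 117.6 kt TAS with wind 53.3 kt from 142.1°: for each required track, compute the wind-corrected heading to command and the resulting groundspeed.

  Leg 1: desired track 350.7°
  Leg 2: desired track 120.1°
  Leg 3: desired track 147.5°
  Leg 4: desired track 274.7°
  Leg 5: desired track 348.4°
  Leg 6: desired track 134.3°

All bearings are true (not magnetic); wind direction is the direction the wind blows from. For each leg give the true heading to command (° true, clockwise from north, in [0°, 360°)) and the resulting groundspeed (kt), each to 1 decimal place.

Leg 1: desired track 350.7°; wind correction +12.5° → command heading 3.2°, groundspeed 161.6 kt
Leg 2: desired track 120.1°; wind correction +9.8° → command heading 129.9°, groundspeed 66.5 kt
Leg 3: desired track 147.5°; wind correction -2.4° → command heading 145.1°, groundspeed 64.4 kt
Leg 4: desired track 274.7°; wind correction -19.5° → command heading 255.2°, groundspeed 146.9 kt
Leg 5: desired track 348.4°; wind correction +11.6° → command heading 0.0°, groundspeed 163.0 kt
Leg 6: desired track 134.3°; wind correction +3.5° → command heading 137.8°, groundspeed 64.6 kt

Leg 1: heading=3.2°, groundspeed=161.6 kt
Leg 2: heading=129.9°, groundspeed=66.5 kt
Leg 3: heading=145.1°, groundspeed=64.4 kt
Leg 4: heading=255.2°, groundspeed=146.9 kt
Leg 5: heading=0.0°, groundspeed=163.0 kt
Leg 6: heading=137.8°, groundspeed=64.6 kt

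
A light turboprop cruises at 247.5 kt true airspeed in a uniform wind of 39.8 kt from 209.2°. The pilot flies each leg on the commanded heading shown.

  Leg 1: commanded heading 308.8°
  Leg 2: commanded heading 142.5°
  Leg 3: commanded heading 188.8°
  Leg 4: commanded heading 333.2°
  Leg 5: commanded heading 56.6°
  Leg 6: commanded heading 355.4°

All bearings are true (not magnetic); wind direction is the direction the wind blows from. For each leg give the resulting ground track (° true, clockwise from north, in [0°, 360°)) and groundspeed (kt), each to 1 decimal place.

Leg 1: heading 308.8°; drift +8.8° → track 317.6°, groundspeed 257.1 kt
Leg 2: heading 142.5°; drift -9.0° → track 133.5°, groundspeed 234.6 kt
Leg 3: heading 188.8°; drift -3.8° → track 185.0°, groundspeed 210.7 kt
Leg 4: heading 333.2°; drift +7.0° → track 340.2°, groundspeed 271.8 kt
Leg 5: heading 56.6°; drift -3.7° → track 52.9°, groundspeed 283.4 kt
Leg 6: heading 355.4°; drift +4.5° → track 359.9°, groundspeed 281.4 kt

Leg 1: track=317.6°, groundspeed=257.1 kt
Leg 2: track=133.5°, groundspeed=234.6 kt
Leg 3: track=185.0°, groundspeed=210.7 kt
Leg 4: track=340.2°, groundspeed=271.8 kt
Leg 5: track=52.9°, groundspeed=283.4 kt
Leg 6: track=359.9°, groundspeed=281.4 kt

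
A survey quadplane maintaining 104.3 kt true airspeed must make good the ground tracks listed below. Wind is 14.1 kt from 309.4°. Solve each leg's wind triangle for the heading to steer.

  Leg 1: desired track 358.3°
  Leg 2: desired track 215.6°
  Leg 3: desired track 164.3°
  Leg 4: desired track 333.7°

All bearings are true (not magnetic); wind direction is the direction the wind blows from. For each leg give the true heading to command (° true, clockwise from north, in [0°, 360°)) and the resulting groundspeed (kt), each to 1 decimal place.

Leg 1: desired track 358.3°; wind correction -5.8° → command heading 352.5°, groundspeed 94.5 kt
Leg 2: desired track 215.6°; wind correction +7.8° → command heading 223.4°, groundspeed 104.3 kt
Leg 3: desired track 164.3°; wind correction +4.4° → command heading 168.7°, groundspeed 115.6 kt
Leg 4: desired track 333.7°; wind correction -3.2° → command heading 330.5°, groundspeed 91.3 kt

Leg 1: heading=352.5°, groundspeed=94.5 kt
Leg 2: heading=223.4°, groundspeed=104.3 kt
Leg 3: heading=168.7°, groundspeed=115.6 kt
Leg 4: heading=330.5°, groundspeed=91.3 kt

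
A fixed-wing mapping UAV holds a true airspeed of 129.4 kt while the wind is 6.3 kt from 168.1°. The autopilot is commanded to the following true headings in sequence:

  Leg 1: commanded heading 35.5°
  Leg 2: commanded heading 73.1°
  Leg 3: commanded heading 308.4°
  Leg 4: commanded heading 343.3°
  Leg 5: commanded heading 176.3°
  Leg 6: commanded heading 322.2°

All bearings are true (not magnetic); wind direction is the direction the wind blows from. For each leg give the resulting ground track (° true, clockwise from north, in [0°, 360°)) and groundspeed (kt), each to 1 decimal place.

Leg 1: track=33.5°, groundspeed=133.7 kt
Leg 2: track=70.3°, groundspeed=130.1 kt
Leg 3: track=310.1°, groundspeed=134.3 kt
Leg 4: track=343.5°, groundspeed=135.7 kt
Leg 5: track=176.7°, groundspeed=123.2 kt
Leg 6: track=323.4°, groundspeed=135.1 kt

Leg 1: heading 35.5°; drift -2.0° → track 33.5°, groundspeed 133.7 kt
Leg 2: heading 73.1°; drift -2.8° → track 70.3°, groundspeed 130.1 kt
Leg 3: heading 308.4°; drift +1.7° → track 310.1°, groundspeed 134.3 kt
Leg 4: heading 343.3°; drift +0.2° → track 343.5°, groundspeed 135.7 kt
Leg 5: heading 176.3°; drift +0.4° → track 176.7°, groundspeed 123.2 kt
Leg 6: heading 322.2°; drift +1.2° → track 323.4°, groundspeed 135.1 kt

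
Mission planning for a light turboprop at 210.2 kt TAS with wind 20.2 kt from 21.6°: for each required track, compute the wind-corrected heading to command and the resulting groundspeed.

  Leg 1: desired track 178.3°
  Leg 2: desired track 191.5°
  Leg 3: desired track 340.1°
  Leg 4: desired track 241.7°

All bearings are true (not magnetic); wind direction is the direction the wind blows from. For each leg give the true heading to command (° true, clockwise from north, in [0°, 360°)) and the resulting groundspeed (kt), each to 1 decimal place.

Leg 1: desired track 178.3°; wind correction -2.2° → command heading 176.1°, groundspeed 228.6 kt
Leg 2: desired track 191.5°; wind correction -1.0° → command heading 190.5°, groundspeed 230.1 kt
Leg 3: desired track 340.1°; wind correction +3.7° → command heading 343.8°, groundspeed 194.6 kt
Leg 4: desired track 241.7°; wind correction +3.5° → command heading 245.2°, groundspeed 225.2 kt

Leg 1: heading=176.1°, groundspeed=228.6 kt
Leg 2: heading=190.5°, groundspeed=230.1 kt
Leg 3: heading=343.8°, groundspeed=194.6 kt
Leg 4: heading=245.2°, groundspeed=225.2 kt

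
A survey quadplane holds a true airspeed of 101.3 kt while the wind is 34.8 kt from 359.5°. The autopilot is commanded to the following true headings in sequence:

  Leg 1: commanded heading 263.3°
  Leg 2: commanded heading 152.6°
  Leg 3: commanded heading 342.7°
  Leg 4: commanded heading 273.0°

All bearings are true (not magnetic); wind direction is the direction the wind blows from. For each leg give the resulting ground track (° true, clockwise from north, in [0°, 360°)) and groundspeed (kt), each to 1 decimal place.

Leg 1: track=245.1°, groundspeed=110.6 kt
Leg 2: track=159.4°, groundspeed=133.3 kt
Leg 3: track=334.3°, groundspeed=68.7 kt
Leg 4: track=253.7°, groundspeed=105.1 kt

Leg 1: heading 263.3°; drift -18.2° → track 245.1°, groundspeed 110.6 kt
Leg 2: heading 152.6°; drift +6.8° → track 159.4°, groundspeed 133.3 kt
Leg 3: heading 342.7°; drift -8.4° → track 334.3°, groundspeed 68.7 kt
Leg 4: heading 273.0°; drift -19.3° → track 253.7°, groundspeed 105.1 kt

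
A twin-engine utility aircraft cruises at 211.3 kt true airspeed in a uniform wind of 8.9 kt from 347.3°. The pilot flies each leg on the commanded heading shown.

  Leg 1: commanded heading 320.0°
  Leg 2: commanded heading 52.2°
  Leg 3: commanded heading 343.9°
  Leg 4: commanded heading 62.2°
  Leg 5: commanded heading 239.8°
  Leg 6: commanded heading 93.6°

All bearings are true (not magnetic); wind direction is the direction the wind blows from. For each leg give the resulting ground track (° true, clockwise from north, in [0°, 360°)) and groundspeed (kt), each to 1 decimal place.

Leg 1: heading 320.0°; drift -1.1° → track 318.9°, groundspeed 203.4 kt
Leg 2: heading 52.2°; drift +2.2° → track 54.4°, groundspeed 207.7 kt
Leg 3: heading 343.9°; drift -0.1° → track 343.8°, groundspeed 202.4 kt
Leg 4: heading 62.2°; drift +2.4° → track 64.6°, groundspeed 209.2 kt
Leg 5: heading 239.8°; drift -2.3° → track 237.5°, groundspeed 214.1 kt
Leg 6: heading 93.6°; drift +2.3° → track 95.9°, groundspeed 214.0 kt

Leg 1: track=318.9°, groundspeed=203.4 kt
Leg 2: track=54.4°, groundspeed=207.7 kt
Leg 3: track=343.8°, groundspeed=202.4 kt
Leg 4: track=64.6°, groundspeed=209.2 kt
Leg 5: track=237.5°, groundspeed=214.1 kt
Leg 6: track=95.9°, groundspeed=214.0 kt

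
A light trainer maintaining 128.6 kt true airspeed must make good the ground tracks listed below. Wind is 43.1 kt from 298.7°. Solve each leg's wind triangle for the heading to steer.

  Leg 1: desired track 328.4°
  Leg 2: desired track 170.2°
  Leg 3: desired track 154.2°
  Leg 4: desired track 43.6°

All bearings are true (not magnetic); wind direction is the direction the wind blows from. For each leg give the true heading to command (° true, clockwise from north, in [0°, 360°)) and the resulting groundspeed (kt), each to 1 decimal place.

Leg 1: heading=318.8°, groundspeed=89.4 kt
Leg 2: heading=185.4°, groundspeed=150.9 kt
Leg 3: heading=165.4°, groundspeed=161.2 kt
Leg 4: heading=24.7°, groundspeed=132.8 kt

Leg 1: desired track 328.4°; wind correction -9.6° → command heading 318.8°, groundspeed 89.4 kt
Leg 2: desired track 170.2°; wind correction +15.2° → command heading 185.4°, groundspeed 150.9 kt
Leg 3: desired track 154.2°; wind correction +11.2° → command heading 165.4°, groundspeed 161.2 kt
Leg 4: desired track 43.6°; wind correction -18.9° → command heading 24.7°, groundspeed 132.8 kt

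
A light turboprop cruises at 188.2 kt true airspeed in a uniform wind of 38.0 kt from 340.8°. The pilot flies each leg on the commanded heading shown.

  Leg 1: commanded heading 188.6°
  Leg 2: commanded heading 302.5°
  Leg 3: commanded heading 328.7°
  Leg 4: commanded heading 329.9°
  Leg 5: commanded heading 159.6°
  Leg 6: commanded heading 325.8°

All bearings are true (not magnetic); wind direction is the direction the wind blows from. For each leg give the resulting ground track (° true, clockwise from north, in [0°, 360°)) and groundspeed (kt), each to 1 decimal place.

Leg 1: track=184.0°, groundspeed=222.5 kt
Leg 2: track=294.0°, groundspeed=160.1 kt
Leg 3: track=325.7°, groundspeed=151.3 kt
Leg 4: track=327.2°, groundspeed=151.1 kt
Leg 5: track=159.8°, groundspeed=226.2 kt
Leg 6: track=322.1°, groundspeed=151.8 kt

Leg 1: heading 188.6°; drift -4.6° → track 184.0°, groundspeed 222.5 kt
Leg 2: heading 302.5°; drift -8.5° → track 294.0°, groundspeed 160.1 kt
Leg 3: heading 328.7°; drift -3.0° → track 325.7°, groundspeed 151.3 kt
Leg 4: heading 329.9°; drift -2.7° → track 327.2°, groundspeed 151.1 kt
Leg 5: heading 159.6°; drift +0.2° → track 159.8°, groundspeed 226.2 kt
Leg 6: heading 325.8°; drift -3.7° → track 322.1°, groundspeed 151.8 kt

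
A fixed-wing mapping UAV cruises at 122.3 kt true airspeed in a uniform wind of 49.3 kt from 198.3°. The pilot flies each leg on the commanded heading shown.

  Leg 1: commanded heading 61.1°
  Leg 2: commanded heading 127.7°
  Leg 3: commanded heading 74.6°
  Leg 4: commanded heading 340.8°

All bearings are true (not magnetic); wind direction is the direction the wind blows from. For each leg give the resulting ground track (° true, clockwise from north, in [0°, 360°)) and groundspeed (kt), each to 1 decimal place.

Leg 1: heading 61.1°; drift -11.9° → track 49.2°, groundspeed 162.0 kt
Leg 2: heading 127.7°; drift -23.7° → track 104.0°, groundspeed 115.7 kt
Leg 3: heading 74.6°; drift -15.3° → track 59.3°, groundspeed 155.2 kt
Leg 4: heading 340.8°; drift +10.5° → track 351.3°, groundspeed 164.2 kt

Leg 1: track=49.2°, groundspeed=162.0 kt
Leg 2: track=104.0°, groundspeed=115.7 kt
Leg 3: track=59.3°, groundspeed=155.2 kt
Leg 4: track=351.3°, groundspeed=164.2 kt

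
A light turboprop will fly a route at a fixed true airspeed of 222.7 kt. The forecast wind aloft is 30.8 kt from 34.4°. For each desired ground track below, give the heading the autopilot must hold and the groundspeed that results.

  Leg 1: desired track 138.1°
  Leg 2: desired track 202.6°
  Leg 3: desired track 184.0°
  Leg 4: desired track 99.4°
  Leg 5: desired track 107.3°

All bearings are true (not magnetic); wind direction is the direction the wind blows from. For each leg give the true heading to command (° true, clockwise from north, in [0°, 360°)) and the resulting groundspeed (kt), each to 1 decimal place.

Leg 1: desired track 138.1°; wind correction -7.7° → command heading 130.4°, groundspeed 228.0 kt
Leg 2: desired track 202.6°; wind correction -1.6° → command heading 201.0°, groundspeed 252.8 kt
Leg 3: desired track 184.0°; wind correction -4.0° → command heading 180.0°, groundspeed 248.7 kt
Leg 4: desired track 99.4°; wind correction -7.2° → command heading 92.2°, groundspeed 207.9 kt
Leg 5: desired track 107.3°; wind correction -7.6° → command heading 99.7°, groundspeed 211.7 kt

Leg 1: heading=130.4°, groundspeed=228.0 kt
Leg 2: heading=201.0°, groundspeed=252.8 kt
Leg 3: heading=180.0°, groundspeed=248.7 kt
Leg 4: heading=92.2°, groundspeed=207.9 kt
Leg 5: heading=99.7°, groundspeed=211.7 kt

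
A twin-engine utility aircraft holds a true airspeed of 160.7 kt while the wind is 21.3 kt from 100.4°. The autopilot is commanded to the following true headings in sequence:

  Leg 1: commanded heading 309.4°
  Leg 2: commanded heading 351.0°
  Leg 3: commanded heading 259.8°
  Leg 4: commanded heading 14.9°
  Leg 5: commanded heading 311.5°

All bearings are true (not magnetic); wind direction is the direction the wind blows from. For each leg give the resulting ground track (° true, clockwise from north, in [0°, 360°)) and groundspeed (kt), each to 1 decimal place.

Leg 1: heading 309.4°; drift -3.3° → track 306.1°, groundspeed 179.6 kt
Leg 2: heading 351.0°; drift -6.8° → track 344.2°, groundspeed 169.0 kt
Leg 3: heading 259.8°; drift +2.4° → track 262.2°, groundspeed 180.8 kt
Leg 4: heading 14.9°; drift -7.6° → track 7.3°, groundspeed 160.4 kt
Leg 5: heading 311.5°; drift -3.5° → track 308.0°, groundspeed 179.3 kt

Leg 1: track=306.1°, groundspeed=179.6 kt
Leg 2: track=344.2°, groundspeed=169.0 kt
Leg 3: track=262.2°, groundspeed=180.8 kt
Leg 4: track=7.3°, groundspeed=160.4 kt
Leg 5: track=308.0°, groundspeed=179.3 kt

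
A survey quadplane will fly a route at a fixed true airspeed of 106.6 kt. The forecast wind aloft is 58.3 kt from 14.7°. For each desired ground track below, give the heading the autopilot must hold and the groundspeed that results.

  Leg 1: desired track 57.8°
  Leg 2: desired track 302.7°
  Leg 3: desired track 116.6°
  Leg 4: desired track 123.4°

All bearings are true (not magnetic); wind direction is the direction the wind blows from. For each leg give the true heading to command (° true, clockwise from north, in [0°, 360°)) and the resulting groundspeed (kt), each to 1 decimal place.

Leg 1: desired track 57.8°; wind correction -21.9° → command heading 35.9°, groundspeed 56.3 kt
Leg 2: desired track 302.7°; wind correction +31.3° → command heading 334.0°, groundspeed 73.0 kt
Leg 3: desired track 116.6°; wind correction -32.4° → command heading 84.2°, groundspeed 102.1 kt
Leg 4: desired track 123.4°; wind correction -31.2° → command heading 92.2°, groundspeed 109.9 kt

Leg 1: heading=35.9°, groundspeed=56.3 kt
Leg 2: heading=334.0°, groundspeed=73.0 kt
Leg 3: heading=84.2°, groundspeed=102.1 kt
Leg 4: heading=92.2°, groundspeed=109.9 kt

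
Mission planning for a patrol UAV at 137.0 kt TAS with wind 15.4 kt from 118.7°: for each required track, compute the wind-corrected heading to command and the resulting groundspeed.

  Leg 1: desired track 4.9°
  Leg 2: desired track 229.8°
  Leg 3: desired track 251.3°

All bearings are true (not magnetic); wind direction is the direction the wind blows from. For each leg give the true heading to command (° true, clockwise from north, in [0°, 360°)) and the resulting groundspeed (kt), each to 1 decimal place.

Leg 1: heading=10.8°, groundspeed=142.5 kt
Leg 2: heading=223.8°, groundspeed=141.8 kt
Leg 3: heading=246.6°, groundspeed=147.0 kt

Leg 1: desired track 4.9°; wind correction +5.9° → command heading 10.8°, groundspeed 142.5 kt
Leg 2: desired track 229.8°; wind correction -6.0° → command heading 223.8°, groundspeed 141.8 kt
Leg 3: desired track 251.3°; wind correction -4.7° → command heading 246.6°, groundspeed 147.0 kt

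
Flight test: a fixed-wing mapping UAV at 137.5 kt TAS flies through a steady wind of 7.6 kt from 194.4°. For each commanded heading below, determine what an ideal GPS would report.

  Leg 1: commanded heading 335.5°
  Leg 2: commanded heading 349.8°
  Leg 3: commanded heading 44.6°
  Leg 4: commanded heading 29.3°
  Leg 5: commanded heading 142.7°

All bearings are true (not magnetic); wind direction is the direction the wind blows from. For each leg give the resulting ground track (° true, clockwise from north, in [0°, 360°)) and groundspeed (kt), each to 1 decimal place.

Leg 1: track=337.4°, groundspeed=143.5 kt
Leg 2: track=351.1°, groundspeed=144.4 kt
Leg 3: track=43.1°, groundspeed=144.1 kt
Leg 4: track=28.5°, groundspeed=144.9 kt
Leg 5: track=140.1°, groundspeed=132.9 kt

Leg 1: heading 335.5°; drift +1.9° → track 337.4°, groundspeed 143.5 kt
Leg 2: heading 349.8°; drift +1.3° → track 351.1°, groundspeed 144.4 kt
Leg 3: heading 44.6°; drift -1.5° → track 43.1°, groundspeed 144.1 kt
Leg 4: heading 29.3°; drift -0.8° → track 28.5°, groundspeed 144.9 kt
Leg 5: heading 142.7°; drift -2.6° → track 140.1°, groundspeed 132.9 kt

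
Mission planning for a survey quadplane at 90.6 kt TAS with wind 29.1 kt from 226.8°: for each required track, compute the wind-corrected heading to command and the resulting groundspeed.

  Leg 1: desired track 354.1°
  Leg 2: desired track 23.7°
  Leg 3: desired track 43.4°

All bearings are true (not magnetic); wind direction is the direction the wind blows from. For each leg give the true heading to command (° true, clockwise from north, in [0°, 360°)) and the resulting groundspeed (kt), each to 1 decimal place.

Leg 1: heading=339.3°, groundspeed=105.2 kt
Leg 2: heading=16.5°, groundspeed=116.6 kt
Leg 3: heading=42.3°, groundspeed=119.6 kt

Leg 1: desired track 354.1°; wind correction -14.8° → command heading 339.3°, groundspeed 105.2 kt
Leg 2: desired track 23.7°; wind correction -7.2° → command heading 16.5°, groundspeed 116.6 kt
Leg 3: desired track 43.4°; wind correction -1.1° → command heading 42.3°, groundspeed 119.6 kt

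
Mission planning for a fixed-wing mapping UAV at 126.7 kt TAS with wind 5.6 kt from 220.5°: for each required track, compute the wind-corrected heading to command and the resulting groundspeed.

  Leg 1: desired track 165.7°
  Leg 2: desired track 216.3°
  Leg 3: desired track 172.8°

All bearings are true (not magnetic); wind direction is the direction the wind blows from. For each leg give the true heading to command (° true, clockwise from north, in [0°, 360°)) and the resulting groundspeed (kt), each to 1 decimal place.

Leg 1: desired track 165.7°; wind correction +2.1° → command heading 167.8°, groundspeed 123.4 kt
Leg 2: desired track 216.3°; wind correction +0.2° → command heading 216.5°, groundspeed 121.1 kt
Leg 3: desired track 172.8°; wind correction +1.9° → command heading 174.7°, groundspeed 122.9 kt

Leg 1: heading=167.8°, groundspeed=123.4 kt
Leg 2: heading=216.5°, groundspeed=121.1 kt
Leg 3: heading=174.7°, groundspeed=122.9 kt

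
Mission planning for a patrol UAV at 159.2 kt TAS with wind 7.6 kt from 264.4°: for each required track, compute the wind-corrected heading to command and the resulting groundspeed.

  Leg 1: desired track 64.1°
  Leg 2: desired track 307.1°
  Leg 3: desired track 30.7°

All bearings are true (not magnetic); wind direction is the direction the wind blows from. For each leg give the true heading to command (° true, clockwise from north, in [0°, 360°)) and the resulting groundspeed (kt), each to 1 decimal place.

Leg 1: heading=63.2°, groundspeed=166.3 kt
Leg 2: heading=305.2°, groundspeed=153.5 kt
Leg 3: heading=28.5°, groundspeed=163.6 kt

Leg 1: desired track 64.1°; wind correction -0.9° → command heading 63.2°, groundspeed 166.3 kt
Leg 2: desired track 307.1°; wind correction -1.9° → command heading 305.2°, groundspeed 153.5 kt
Leg 3: desired track 30.7°; wind correction -2.2° → command heading 28.5°, groundspeed 163.6 kt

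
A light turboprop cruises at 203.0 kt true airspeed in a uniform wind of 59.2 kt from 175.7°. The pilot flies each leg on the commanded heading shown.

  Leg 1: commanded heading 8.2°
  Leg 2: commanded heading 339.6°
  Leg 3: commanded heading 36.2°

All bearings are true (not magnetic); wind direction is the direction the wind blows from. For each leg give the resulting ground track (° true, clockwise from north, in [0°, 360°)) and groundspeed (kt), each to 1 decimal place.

Leg 1: track=5.4°, groundspeed=261.1 kt
Leg 2: track=343.2°, groundspeed=260.4 kt
Leg 3: track=27.4°, groundspeed=251.0 kt

Leg 1: heading 8.2°; drift -2.8° → track 5.4°, groundspeed 261.1 kt
Leg 2: heading 339.6°; drift +3.6° → track 343.2°, groundspeed 260.4 kt
Leg 3: heading 36.2°; drift -8.8° → track 27.4°, groundspeed 251.0 kt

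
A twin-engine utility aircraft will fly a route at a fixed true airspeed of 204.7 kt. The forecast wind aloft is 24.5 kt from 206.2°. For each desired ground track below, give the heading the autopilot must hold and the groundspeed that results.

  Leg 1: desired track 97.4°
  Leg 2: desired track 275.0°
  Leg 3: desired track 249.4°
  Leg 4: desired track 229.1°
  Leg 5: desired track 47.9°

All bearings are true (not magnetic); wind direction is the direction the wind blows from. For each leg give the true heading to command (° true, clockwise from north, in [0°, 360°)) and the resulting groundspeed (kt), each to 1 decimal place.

Leg 1: heading=103.9°, groundspeed=211.3 kt
Leg 2: heading=268.6°, groundspeed=194.6 kt
Leg 3: heading=244.7°, groundspeed=186.2 kt
Leg 4: heading=226.4°, groundspeed=181.9 kt
Leg 5: heading=50.4°, groundspeed=227.3 kt

Leg 1: desired track 97.4°; wind correction +6.5° → command heading 103.9°, groundspeed 211.3 kt
Leg 2: desired track 275.0°; wind correction -6.4° → command heading 268.6°, groundspeed 194.6 kt
Leg 3: desired track 249.4°; wind correction -4.7° → command heading 244.7°, groundspeed 186.2 kt
Leg 4: desired track 229.1°; wind correction -2.7° → command heading 226.4°, groundspeed 181.9 kt
Leg 5: desired track 47.9°; wind correction +2.5° → command heading 50.4°, groundspeed 227.3 kt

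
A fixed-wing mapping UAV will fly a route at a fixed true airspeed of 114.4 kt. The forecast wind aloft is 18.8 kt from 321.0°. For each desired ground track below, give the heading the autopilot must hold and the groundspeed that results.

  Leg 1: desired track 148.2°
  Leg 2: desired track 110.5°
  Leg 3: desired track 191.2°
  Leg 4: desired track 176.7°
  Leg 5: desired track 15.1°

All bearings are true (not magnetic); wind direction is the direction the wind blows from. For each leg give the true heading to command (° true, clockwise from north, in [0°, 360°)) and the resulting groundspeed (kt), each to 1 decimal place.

Leg 1: desired track 148.2°; wind correction +1.2° → command heading 149.4°, groundspeed 133.0 kt
Leg 2: desired track 110.5°; wind correction -4.8° → command heading 105.7°, groundspeed 130.2 kt
Leg 3: desired track 191.2°; wind correction +7.3° → command heading 198.5°, groundspeed 125.5 kt
Leg 4: desired track 176.7°; wind correction +5.5° → command heading 182.2°, groundspeed 129.1 kt
Leg 5: desired track 15.1°; wind correction -7.6° → command heading 7.5°, groundspeed 102.4 kt

Leg 1: heading=149.4°, groundspeed=133.0 kt
Leg 2: heading=105.7°, groundspeed=130.2 kt
Leg 3: heading=198.5°, groundspeed=125.5 kt
Leg 4: heading=182.2°, groundspeed=129.1 kt
Leg 5: heading=7.5°, groundspeed=102.4 kt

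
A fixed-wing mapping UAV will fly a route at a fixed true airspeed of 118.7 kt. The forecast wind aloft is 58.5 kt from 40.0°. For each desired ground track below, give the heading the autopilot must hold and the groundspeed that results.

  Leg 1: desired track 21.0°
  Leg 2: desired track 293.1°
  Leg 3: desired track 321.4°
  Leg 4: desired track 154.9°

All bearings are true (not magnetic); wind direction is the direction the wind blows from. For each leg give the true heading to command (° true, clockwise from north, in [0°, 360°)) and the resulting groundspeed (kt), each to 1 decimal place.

Leg 1: heading=30.2°, groundspeed=61.8 kt
Leg 2: heading=321.2°, groundspeed=121.7 kt
Leg 3: heading=350.3°, groundspeed=92.4 kt
Leg 4: heading=128.3°, groundspeed=130.8 kt

Leg 1: desired track 21.0°; wind correction +9.2° → command heading 30.2°, groundspeed 61.8 kt
Leg 2: desired track 293.1°; wind correction +28.1° → command heading 321.2°, groundspeed 121.7 kt
Leg 3: desired track 321.4°; wind correction +28.9° → command heading 350.3°, groundspeed 92.4 kt
Leg 4: desired track 154.9°; wind correction -26.6° → command heading 128.3°, groundspeed 130.8 kt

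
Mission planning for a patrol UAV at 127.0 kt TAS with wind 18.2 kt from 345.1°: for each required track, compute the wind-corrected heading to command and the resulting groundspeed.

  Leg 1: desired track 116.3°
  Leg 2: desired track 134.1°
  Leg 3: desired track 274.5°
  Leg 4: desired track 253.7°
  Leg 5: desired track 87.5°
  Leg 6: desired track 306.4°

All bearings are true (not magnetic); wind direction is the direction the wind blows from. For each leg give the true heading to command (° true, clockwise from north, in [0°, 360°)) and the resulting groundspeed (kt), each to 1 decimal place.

Leg 1: heading=110.1°, groundspeed=138.2 kt
Leg 2: heading=129.9°, groundspeed=142.3 kt
Leg 3: heading=282.3°, groundspeed=119.8 kt
Leg 4: heading=261.9°, groundspeed=126.1 kt
Leg 5: heading=79.5°, groundspeed=129.7 kt
Leg 6: heading=311.5°, groundspeed=112.3 kt

Leg 1: desired track 116.3°; wind correction -6.2° → command heading 110.1°, groundspeed 138.2 kt
Leg 2: desired track 134.1°; wind correction -4.2° → command heading 129.9°, groundspeed 142.3 kt
Leg 3: desired track 274.5°; wind correction +7.8° → command heading 282.3°, groundspeed 119.8 kt
Leg 4: desired track 253.7°; wind correction +8.2° → command heading 261.9°, groundspeed 126.1 kt
Leg 5: desired track 87.5°; wind correction -8.0° → command heading 79.5°, groundspeed 129.7 kt
Leg 6: desired track 306.4°; wind correction +5.1° → command heading 311.5°, groundspeed 112.3 kt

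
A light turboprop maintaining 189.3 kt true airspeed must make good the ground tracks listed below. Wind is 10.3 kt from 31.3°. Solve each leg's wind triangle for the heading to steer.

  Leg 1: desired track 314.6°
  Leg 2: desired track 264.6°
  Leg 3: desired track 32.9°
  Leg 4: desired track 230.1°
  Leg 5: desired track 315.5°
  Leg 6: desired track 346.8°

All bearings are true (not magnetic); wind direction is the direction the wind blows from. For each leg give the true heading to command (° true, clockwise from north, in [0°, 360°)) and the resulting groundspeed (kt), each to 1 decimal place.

Leg 1: desired track 314.6°; wind correction +3.0° → command heading 317.6°, groundspeed 186.7 kt
Leg 2: desired track 264.6°; wind correction +2.5° → command heading 267.1°, groundspeed 195.3 kt
Leg 3: desired track 32.9°; wind correction -0.1° → command heading 32.8°, groundspeed 179.0 kt
Leg 4: desired track 230.1°; wind correction +1.0° → command heading 231.1°, groundspeed 199.0 kt
Leg 5: desired track 315.5°; wind correction +3.0° → command heading 318.5°, groundspeed 186.5 kt
Leg 6: desired track 346.8°; wind correction +2.2° → command heading 349.0°, groundspeed 181.8 kt

Leg 1: heading=317.6°, groundspeed=186.7 kt
Leg 2: heading=267.1°, groundspeed=195.3 kt
Leg 3: heading=32.8°, groundspeed=179.0 kt
Leg 4: heading=231.1°, groundspeed=199.0 kt
Leg 5: heading=318.5°, groundspeed=186.5 kt
Leg 6: heading=349.0°, groundspeed=181.8 kt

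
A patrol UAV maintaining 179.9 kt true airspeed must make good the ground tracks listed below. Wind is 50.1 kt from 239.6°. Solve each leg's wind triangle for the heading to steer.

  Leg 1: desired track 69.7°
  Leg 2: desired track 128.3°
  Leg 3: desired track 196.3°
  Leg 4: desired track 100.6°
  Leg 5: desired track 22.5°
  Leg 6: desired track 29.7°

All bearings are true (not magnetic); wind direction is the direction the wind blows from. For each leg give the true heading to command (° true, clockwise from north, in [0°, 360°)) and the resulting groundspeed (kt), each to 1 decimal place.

Leg 1: desired track 69.7°; wind correction +2.8° → command heading 72.5°, groundspeed 229.0 kt
Leg 2: desired track 128.3°; wind correction +15.0° → command heading 143.3°, groundspeed 191.9 kt
Leg 3: desired track 196.3°; wind correction +11.0° → command heading 207.3°, groundspeed 140.1 kt
Leg 4: desired track 100.6°; wind correction +10.5° → command heading 111.1°, groundspeed 214.7 kt
Leg 5: desired track 22.5°; wind correction -9.7° → command heading 12.8°, groundspeed 217.3 kt
Leg 6: desired track 29.7°; wind correction -8.0° → command heading 21.7°, groundspeed 221.6 kt

Leg 1: heading=72.5°, groundspeed=229.0 kt
Leg 2: heading=143.3°, groundspeed=191.9 kt
Leg 3: heading=207.3°, groundspeed=140.1 kt
Leg 4: heading=111.1°, groundspeed=214.7 kt
Leg 5: heading=12.8°, groundspeed=217.3 kt
Leg 6: heading=21.7°, groundspeed=221.6 kt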